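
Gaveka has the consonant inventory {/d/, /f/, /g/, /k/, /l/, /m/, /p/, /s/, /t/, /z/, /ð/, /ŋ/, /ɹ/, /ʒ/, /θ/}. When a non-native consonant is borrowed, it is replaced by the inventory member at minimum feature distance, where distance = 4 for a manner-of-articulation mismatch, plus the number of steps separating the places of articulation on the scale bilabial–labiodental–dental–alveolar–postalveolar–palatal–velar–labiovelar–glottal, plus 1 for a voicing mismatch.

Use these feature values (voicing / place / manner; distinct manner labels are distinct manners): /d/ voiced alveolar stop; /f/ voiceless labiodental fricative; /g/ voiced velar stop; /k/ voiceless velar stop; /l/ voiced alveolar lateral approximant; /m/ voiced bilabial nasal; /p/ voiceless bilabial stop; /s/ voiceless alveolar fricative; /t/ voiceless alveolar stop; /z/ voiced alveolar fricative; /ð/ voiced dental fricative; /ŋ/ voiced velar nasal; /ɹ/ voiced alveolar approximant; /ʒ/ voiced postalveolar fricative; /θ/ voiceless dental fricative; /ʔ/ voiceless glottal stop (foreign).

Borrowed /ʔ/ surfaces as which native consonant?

/k/ is closest: same manner (stop), place distance 2 (glottal→velar), same voicing; total 2. Next closest is /g/ at distance 3.

k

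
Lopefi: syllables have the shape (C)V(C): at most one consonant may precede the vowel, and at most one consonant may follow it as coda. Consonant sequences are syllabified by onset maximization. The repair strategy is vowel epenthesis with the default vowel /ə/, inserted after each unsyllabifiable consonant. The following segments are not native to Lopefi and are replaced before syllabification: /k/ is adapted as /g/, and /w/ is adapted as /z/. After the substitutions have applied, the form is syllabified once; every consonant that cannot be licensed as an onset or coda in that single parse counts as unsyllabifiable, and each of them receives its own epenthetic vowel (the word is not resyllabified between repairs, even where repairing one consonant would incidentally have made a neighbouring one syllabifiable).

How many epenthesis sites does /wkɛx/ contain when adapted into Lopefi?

1

After substitution the input is /zgɛx/.
The unsyllabifiable consonants are /z/; each receives one epenthetic vowel.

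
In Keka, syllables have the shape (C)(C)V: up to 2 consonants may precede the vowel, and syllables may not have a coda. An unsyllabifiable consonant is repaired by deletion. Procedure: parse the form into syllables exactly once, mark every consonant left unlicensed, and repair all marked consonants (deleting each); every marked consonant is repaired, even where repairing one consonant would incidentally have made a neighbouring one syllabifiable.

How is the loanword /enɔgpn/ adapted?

The consonants /g/, /p/, /n/ cannot be parsed into a legal (C)(C)V syllable (no codas are permitted; onsets may contain at most 2 consonants).
Each unlicensed consonant is deleted: /g/, /p/, /n/.

enɔ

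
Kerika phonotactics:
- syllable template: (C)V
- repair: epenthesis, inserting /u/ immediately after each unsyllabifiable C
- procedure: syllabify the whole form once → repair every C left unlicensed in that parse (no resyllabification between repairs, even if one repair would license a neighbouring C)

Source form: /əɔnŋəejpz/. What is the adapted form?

The consonants /n/, /j/, /p/, /z/ cannot be parsed into a legal (C)V syllable (no codas are permitted; onsets are limited to one consonant).
Inserting the epenthetic vowel yields /n/ → /nu/, /j/ → /ju/, /p/ → /pu/, /z/ → /zu/.

əɔnuŋəejupuzu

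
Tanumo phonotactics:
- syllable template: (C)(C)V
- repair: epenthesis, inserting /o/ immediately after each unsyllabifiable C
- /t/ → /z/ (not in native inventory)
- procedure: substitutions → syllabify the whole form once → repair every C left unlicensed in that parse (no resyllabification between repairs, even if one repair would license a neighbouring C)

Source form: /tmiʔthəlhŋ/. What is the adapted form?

zmiʔozhəlohoŋo

Substitution: /t/ → /z/, giving /zmiʔzhəlhŋ/.
The consonants /ʔ/, /l/, /h/, /ŋ/ cannot be parsed into a legal (C)(C)V syllable (no codas are permitted; onsets may contain at most 2 consonants).
Inserting the epenthetic vowel yields /ʔ/ → /ʔo/, /l/ → /lo/, /h/ → /ho/, /ŋ/ → /ŋo/.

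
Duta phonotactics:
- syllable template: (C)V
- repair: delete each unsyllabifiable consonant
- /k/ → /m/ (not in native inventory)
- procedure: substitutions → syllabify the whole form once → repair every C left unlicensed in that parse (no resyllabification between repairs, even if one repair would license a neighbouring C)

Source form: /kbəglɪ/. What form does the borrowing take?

Substitution: /k/ → /m/, giving /mbəglɪ/.
Syllabifying with onset maximization leaves /m/, /g/ stranded (no codas are permitted; onsets are limited to one consonant).
Each unlicensed consonant is deleted: /m/, /g/.

bəlɪ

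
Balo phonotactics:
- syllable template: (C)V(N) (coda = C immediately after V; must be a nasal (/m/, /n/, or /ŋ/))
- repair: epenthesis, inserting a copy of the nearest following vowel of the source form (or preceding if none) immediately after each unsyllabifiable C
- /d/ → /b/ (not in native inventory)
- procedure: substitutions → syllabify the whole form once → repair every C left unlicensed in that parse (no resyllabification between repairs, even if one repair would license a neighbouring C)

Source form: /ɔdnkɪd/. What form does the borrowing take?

Substitution: /d/ → /b/, giving /ɔbnkɪb/.
Syllabifying with onset maximization leaves /b/, /n/, /b/ stranded (only a nasal (/m/, /n/, or /ŋ/) is licensed in coda position; onsets are limited to one consonant).
Inserting the epenthetic vowel yields /b/ → /bɪ/, /n/ → /nɪ/, /b/ → /bɪ/.

ɔbɪnɪkɪbɪ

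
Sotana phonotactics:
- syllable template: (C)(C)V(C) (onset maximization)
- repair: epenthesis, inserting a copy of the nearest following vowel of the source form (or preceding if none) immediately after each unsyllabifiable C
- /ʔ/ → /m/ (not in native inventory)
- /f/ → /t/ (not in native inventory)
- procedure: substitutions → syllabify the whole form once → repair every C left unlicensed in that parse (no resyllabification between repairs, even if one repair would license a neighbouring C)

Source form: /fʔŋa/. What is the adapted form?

tamŋa

Substitution: /f/ → /t/, /ʔ/ → /m/, giving /tmŋa/.
Syllabifying with onset maximization leaves /t/ stranded (at most one coda consonant is licensed; onsets may contain at most 2 consonants).
Epenthesis after each stranded consonant: /t/ → /ta/.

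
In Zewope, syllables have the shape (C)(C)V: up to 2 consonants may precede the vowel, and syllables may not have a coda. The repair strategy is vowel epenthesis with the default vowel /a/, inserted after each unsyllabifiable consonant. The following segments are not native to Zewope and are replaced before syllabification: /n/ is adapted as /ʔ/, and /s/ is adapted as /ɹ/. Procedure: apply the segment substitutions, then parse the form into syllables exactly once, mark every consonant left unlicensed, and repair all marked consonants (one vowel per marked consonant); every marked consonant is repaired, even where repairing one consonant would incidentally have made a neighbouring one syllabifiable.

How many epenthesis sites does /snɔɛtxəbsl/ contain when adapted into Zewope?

After substitution the input is /ɹʔɔɛtxəbɹl/.
The unsyllabifiable consonants are /b/, /ɹ/, /l/; each receives one epenthetic vowel.

3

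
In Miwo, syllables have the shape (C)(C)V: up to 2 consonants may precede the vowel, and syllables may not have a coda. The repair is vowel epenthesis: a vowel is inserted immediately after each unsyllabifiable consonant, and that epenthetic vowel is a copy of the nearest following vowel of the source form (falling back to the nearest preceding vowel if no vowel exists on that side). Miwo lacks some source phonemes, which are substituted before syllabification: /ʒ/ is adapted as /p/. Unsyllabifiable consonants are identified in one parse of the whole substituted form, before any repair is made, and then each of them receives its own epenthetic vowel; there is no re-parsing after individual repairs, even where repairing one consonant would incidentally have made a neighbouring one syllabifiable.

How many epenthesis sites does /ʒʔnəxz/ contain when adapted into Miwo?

After substitution the input is /pʔnəxz/.
The unsyllabifiable consonants are /p/, /x/, /z/; each receives one epenthetic vowel.

3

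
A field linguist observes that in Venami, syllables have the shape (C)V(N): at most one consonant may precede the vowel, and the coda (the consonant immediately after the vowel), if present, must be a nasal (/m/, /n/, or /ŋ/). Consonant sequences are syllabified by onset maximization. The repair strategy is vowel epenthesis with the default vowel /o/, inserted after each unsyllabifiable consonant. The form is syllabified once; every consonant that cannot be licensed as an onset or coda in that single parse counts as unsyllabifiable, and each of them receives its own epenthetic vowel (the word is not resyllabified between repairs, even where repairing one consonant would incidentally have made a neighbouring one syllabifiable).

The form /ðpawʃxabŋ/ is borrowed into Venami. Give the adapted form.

ðopawoʃoxaboŋo

The consonants /ð/, /w/, /ʃ/, /b/, /ŋ/ cannot be parsed into a legal (C)V(N) syllable (only a nasal (/m/, /n/, or /ŋ/) is licensed in coda position; onsets are limited to one consonant).
Inserting the epenthetic vowel yields /ð/ → /ðo/, /w/ → /wo/, /ʃ/ → /ʃo/, /b/ → /bo/, /ŋ/ → /ŋo/.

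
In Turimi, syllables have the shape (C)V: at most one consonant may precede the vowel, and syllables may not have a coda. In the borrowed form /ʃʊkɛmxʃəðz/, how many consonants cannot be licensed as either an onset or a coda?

4

The consonants /m/, /x/, /ð/, /z/ cannot be parsed into a legal (C)V syllable (no codas are permitted; onsets are limited to one consonant).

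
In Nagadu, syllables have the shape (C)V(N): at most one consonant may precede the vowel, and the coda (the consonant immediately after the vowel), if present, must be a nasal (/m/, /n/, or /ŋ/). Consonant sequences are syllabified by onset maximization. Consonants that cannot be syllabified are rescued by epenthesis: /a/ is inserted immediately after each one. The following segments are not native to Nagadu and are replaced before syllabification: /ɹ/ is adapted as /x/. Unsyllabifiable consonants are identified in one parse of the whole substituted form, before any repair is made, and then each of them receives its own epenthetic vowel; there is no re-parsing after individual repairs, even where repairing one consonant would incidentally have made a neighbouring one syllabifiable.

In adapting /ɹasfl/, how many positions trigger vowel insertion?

3

After substitution the input is /xasfl/.
The unsyllabifiable consonants are /s/, /f/, /l/; each receives one epenthetic vowel.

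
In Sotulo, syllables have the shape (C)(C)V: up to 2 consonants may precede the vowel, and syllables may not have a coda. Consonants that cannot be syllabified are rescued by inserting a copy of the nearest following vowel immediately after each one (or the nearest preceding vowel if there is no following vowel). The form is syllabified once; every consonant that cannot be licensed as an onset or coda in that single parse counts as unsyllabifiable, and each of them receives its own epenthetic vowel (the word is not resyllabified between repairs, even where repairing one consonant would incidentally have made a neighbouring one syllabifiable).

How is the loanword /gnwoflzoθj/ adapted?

gonwofolzoθojo

Under (C)(C)V, the unsyllabifiable consonants are /g/, /f/, /θ/, /j/ (no codas are permitted; onsets may contain at most 2 consonants).
Inserting the epenthetic vowel yields /g/ → /go/, /f/ → /fo/, /θ/ → /θo/, /j/ → /jo/.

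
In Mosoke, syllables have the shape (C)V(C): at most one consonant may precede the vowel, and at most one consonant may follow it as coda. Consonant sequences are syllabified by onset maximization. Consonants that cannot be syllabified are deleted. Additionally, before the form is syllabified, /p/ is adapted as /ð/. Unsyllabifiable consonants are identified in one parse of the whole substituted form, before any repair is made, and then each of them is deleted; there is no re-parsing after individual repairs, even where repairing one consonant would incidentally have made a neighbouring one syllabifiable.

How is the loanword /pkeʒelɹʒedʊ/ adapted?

Substitution: /p/ → /ð/, giving /ðkeʒelɹʒedʊ/.
Under (C)V(C), the unsyllabifiable consonants are /ð/, /ɹ/ (at most one coda consonant is licensed; onsets are limited to one consonant).
Deleting the stranded consonants removes /ð/, /ɹ/.

keʒelʒedʊ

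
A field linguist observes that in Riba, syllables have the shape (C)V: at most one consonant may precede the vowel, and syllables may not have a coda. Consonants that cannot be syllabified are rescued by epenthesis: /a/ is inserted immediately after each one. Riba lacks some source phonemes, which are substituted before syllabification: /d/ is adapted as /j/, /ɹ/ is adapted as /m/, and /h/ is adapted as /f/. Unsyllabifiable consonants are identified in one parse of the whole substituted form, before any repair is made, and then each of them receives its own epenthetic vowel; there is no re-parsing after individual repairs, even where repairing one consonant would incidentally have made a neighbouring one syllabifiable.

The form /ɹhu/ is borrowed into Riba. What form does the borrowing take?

mafu

Substitution: /ɹ/ → /m/, /h/ → /f/, giving /mfu/.
Under (C)V, the unsyllabifiable consonants are /m/ (no codas are permitted; onsets are limited to one consonant).
Epenthesis after each stranded consonant: /m/ → /ma/.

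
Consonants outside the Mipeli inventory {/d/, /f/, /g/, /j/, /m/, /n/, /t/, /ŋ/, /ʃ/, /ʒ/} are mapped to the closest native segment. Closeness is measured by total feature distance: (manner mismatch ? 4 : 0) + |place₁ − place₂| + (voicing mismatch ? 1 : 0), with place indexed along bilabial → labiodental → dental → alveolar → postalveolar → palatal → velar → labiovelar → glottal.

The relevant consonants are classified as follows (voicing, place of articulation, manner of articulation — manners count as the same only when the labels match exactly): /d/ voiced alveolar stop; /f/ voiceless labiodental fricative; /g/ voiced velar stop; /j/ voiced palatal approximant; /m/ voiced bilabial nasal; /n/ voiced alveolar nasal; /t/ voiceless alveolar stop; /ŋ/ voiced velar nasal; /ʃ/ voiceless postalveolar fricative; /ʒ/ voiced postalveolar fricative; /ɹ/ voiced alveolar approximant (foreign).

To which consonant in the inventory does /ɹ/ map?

/j/ is closest: same manner (approximant), place distance 2 (alveolar→palatal), same voicing; total 2. Next closest is /d/ at distance 4.

j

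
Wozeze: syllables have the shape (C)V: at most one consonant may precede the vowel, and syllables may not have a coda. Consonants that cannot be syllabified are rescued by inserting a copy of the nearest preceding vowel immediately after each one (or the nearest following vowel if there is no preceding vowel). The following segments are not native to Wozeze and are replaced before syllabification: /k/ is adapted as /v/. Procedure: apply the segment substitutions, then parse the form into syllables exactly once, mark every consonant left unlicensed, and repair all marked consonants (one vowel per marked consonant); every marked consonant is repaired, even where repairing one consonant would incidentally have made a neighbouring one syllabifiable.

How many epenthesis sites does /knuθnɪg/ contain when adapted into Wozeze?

3

After substitution the input is /vnuθnɪg/.
The unsyllabifiable consonants are /v/, /θ/, /g/; each receives one epenthetic vowel.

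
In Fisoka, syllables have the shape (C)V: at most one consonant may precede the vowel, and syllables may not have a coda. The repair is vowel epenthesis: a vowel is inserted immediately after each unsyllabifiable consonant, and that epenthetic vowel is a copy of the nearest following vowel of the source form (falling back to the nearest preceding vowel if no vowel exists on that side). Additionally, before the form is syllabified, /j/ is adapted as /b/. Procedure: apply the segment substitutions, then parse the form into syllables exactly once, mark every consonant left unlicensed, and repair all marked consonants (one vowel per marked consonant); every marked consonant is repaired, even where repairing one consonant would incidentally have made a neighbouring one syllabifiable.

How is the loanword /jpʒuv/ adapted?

bupuʒuvu

Substitution: /j/ → /b/, giving /bpʒuv/.
Under (C)V, the unsyllabifiable consonants are /b/, /p/, /v/ (no codas are permitted; onsets are limited to one consonant).
Epenthesis after each stranded consonant: /b/ → /bu/, /p/ → /pu/, /v/ → /vu/.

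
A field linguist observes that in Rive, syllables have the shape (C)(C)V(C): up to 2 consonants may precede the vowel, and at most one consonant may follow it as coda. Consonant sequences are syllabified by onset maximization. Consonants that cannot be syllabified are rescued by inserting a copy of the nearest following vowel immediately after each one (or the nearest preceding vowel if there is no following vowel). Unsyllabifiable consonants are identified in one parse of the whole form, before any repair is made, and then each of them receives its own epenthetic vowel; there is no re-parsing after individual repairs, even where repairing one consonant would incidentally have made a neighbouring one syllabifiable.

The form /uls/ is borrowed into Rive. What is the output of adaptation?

ulsu

Under (C)(C)V(C), the unsyllabifiable consonants are /s/ (at most one coda consonant is licensed; onsets may contain at most 2 consonants).
Each unlicensed consonant becomes the onset of a new syllable: /s/ → /su/.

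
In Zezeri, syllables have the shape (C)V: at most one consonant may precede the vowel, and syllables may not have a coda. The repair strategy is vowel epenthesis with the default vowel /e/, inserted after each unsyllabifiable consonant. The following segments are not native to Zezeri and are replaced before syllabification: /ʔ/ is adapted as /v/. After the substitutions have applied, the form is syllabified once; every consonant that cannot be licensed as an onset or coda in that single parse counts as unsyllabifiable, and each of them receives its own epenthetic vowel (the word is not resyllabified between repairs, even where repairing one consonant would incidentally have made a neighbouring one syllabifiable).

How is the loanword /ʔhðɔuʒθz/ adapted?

Substitution: /ʔ/ → /v/, giving /vhðɔuʒθz/.
The consonants /v/, /h/, /ʒ/, /θ/, /z/ cannot be parsed into a legal (C)V syllable (no codas are permitted; onsets are limited to one consonant).
Epenthesis after each stranded consonant: /v/ → /ve/, /h/ → /he/, /ʒ/ → /ʒe/, /θ/ → /θe/, /z/ → /ze/.

veheðɔuʒeθeze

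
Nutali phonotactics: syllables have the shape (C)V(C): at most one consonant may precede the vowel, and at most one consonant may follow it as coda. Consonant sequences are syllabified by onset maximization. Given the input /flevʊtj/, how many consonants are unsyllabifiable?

2

Syllabifying with onset maximization leaves /f/, /j/ stranded (at most one coda consonant is licensed; onsets are limited to one consonant).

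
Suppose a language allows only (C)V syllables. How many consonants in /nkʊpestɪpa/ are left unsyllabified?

Under (C)V, the unsyllabifiable consonants are /n/, /s/ (no codas are permitted; onsets are limited to one consonant).

2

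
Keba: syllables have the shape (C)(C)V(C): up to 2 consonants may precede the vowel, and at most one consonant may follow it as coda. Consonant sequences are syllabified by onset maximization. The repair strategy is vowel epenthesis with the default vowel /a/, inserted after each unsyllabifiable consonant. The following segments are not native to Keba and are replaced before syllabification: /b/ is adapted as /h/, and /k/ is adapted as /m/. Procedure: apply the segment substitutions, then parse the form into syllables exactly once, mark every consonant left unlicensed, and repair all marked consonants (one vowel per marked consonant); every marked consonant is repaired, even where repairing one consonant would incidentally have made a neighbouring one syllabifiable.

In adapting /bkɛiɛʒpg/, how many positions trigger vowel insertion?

2

After substitution the input is /hmɛiɛʒpg/.
The unsyllabifiable consonants are /p/, /g/; each receives one epenthetic vowel.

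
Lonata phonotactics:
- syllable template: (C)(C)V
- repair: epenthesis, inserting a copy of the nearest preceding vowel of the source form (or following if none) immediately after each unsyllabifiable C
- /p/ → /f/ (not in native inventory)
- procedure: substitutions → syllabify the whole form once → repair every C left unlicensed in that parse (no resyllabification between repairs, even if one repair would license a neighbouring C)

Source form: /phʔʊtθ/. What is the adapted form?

fʊhʔʊtʊθʊ

Substitution: /p/ → /f/, giving /fhʔʊtθ/.
Under (C)(C)V, the unsyllabifiable consonants are /f/, /t/, /θ/ (no codas are permitted; onsets may contain at most 2 consonants).
Each unlicensed consonant becomes the onset of a new syllable: /f/ → /fʊ/, /t/ → /tʊ/, /θ/ → /θʊ/.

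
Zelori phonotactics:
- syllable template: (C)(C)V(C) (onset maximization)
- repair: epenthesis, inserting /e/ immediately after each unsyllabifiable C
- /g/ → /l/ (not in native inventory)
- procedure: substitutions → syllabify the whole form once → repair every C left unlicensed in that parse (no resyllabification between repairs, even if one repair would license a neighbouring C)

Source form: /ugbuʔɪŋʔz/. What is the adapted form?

ulbuʔɪŋʔeze

Substitution: /g/ → /l/, giving /ulbuʔɪŋʔz/.
The consonants /ʔ/, /z/ cannot be parsed into a legal (C)(C)V(C) syllable (at most one coda consonant is licensed; onsets may contain at most 2 consonants).
Each unlicensed consonant becomes the onset of a new syllable: /ʔ/ → /ʔe/, /z/ → /ze/.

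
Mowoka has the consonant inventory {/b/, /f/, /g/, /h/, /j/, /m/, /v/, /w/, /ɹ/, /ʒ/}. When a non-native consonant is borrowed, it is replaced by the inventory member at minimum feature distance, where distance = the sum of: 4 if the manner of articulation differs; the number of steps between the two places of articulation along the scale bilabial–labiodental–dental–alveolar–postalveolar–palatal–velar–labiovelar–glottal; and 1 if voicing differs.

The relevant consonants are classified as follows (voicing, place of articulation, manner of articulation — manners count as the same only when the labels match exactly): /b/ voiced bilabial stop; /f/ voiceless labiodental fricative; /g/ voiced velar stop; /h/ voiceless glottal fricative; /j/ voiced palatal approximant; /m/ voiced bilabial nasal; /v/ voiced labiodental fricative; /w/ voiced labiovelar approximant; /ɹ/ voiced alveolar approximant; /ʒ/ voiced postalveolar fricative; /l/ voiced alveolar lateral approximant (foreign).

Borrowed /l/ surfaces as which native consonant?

ɹ

/ɹ/ is closest: manner differs (lateral approximant→approximant, +4), place distance 0 (alveolar→alveolar), same voicing; total 4. Next closest is /ʒ/ at distance 5.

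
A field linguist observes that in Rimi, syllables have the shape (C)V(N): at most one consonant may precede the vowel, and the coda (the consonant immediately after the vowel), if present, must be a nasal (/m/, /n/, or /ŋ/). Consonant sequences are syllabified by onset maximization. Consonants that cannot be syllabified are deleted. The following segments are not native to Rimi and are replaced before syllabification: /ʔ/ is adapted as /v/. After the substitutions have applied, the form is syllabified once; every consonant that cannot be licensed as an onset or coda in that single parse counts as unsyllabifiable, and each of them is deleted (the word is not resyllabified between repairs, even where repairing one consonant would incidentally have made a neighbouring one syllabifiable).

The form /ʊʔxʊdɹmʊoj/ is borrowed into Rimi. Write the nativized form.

Substitution: /ʔ/ → /v/, giving /ʊvxʊdɹmʊoj/.
The consonants /v/, /d/, /ɹ/, /j/ cannot be parsed into a legal (C)V(N) syllable (only a nasal (/m/, /n/, or /ŋ/) is licensed in coda position; onsets are limited to one consonant).
Each unlicensed consonant is deleted: /v/, /d/, /ɹ/, /j/.

ʊxʊmʊo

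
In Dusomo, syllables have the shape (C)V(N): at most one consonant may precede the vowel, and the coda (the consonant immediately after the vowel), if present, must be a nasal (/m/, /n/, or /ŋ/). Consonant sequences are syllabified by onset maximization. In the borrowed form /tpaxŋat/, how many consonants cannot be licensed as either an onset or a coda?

3

Syllabifying with onset maximization leaves /t/, /x/, /t/ stranded (only a nasal (/m/, /n/, or /ŋ/) is licensed in coda position; onsets are limited to one consonant).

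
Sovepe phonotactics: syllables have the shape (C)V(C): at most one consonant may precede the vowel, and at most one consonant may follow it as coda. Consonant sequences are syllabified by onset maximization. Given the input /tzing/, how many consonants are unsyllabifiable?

Syllabifying with onset maximization leaves /t/, /g/ stranded (at most one coda consonant is licensed; onsets are limited to one consonant).

2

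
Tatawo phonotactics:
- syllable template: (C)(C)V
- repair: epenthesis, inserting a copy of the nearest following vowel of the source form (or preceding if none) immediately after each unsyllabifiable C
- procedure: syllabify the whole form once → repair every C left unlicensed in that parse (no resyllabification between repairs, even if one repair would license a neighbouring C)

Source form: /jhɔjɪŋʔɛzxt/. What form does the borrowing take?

Under (C)(C)V, the unsyllabifiable consonants are /z/, /x/, /t/ (no codas are permitted; onsets may contain at most 2 consonants).
Epenthesis after each stranded consonant: /z/ → /zɛ/, /x/ → /xɛ/, /t/ → /tɛ/.

jhɔjɪŋʔɛzɛxɛtɛ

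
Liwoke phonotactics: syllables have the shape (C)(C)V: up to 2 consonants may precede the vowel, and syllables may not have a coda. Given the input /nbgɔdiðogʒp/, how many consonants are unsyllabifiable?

The consonants /n/, /g/, /ʒ/, /p/ cannot be parsed into a legal (C)(C)V syllable (no codas are permitted; onsets may contain at most 2 consonants).

4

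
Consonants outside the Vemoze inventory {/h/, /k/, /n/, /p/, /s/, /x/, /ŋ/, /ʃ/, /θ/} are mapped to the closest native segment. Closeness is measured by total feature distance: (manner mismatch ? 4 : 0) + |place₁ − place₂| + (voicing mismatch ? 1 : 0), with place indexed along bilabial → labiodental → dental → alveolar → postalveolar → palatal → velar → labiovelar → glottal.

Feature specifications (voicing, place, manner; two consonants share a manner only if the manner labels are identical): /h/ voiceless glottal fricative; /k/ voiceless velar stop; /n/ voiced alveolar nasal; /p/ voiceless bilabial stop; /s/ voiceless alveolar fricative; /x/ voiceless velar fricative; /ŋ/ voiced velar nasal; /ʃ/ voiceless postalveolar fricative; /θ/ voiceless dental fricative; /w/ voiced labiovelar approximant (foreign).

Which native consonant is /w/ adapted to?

ŋ

/ŋ/ is closest: manner differs (approximant→nasal, +4), place distance 1 (labiovelar→velar), same voicing; total 5. Next closest is /h/ at distance 6.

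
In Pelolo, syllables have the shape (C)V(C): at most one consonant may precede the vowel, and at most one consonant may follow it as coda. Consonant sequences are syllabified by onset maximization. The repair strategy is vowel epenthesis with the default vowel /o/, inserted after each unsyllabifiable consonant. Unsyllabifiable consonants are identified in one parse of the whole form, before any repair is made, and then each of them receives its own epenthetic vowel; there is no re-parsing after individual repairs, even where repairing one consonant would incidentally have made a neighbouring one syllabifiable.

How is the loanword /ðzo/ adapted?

ðozo

Syllabifying with onset maximization leaves /ð/ stranded (at most one coda consonant is licensed; onsets are limited to one consonant).
Epenthesis after each stranded consonant: /ð/ → /ðo/.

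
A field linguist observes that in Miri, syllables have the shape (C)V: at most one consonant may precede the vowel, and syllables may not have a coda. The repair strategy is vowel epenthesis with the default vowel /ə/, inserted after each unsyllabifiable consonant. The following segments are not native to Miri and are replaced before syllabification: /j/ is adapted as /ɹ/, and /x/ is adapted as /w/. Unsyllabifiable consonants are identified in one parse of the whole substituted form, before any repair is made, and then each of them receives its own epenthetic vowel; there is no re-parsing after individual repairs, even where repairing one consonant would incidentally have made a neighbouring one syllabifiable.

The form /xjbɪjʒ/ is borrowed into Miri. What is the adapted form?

Substitution: /x/ → /w/, /j/ → /ɹ/, giving /wɹbɪɹʒ/.
Syllabifying with onset maximization leaves /w/, /ɹ/, /ɹ/, /ʒ/ stranded (no codas are permitted; onsets are limited to one consonant).
Inserting the epenthetic vowel yields /w/ → /wə/, /ɹ/ → /ɹə/, /ɹ/ → /ɹə/, /ʒ/ → /ʒə/.

wəɹəbɪɹəʒə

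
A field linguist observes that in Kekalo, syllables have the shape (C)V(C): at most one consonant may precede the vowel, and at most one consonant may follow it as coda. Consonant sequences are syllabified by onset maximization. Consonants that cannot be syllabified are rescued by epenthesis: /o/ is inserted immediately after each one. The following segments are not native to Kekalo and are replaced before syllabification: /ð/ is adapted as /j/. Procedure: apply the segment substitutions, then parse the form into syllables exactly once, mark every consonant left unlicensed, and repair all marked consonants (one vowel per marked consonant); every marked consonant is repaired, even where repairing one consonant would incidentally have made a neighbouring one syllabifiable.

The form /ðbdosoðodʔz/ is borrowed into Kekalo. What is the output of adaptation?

jobodosojodʔozo

Substitution: /ð/ → /j/, giving /jbdosojodʔz/.
Syllabifying with onset maximization leaves /j/, /b/, /ʔ/, /z/ stranded (at most one coda consonant is licensed; onsets are limited to one consonant).
Each unlicensed consonant becomes the onset of a new syllable: /j/ → /jo/, /b/ → /bo/, /ʔ/ → /ʔo/, /z/ → /zo/.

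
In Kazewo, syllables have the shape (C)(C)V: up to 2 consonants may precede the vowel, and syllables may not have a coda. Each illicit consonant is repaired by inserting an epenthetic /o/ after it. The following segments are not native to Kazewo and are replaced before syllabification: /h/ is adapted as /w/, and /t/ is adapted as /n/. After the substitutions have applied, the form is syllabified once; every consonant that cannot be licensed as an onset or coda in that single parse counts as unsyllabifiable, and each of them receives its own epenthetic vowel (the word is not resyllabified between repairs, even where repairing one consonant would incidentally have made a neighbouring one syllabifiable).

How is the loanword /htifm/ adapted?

wnifomo

Substitution: /h/ → /w/, /t/ → /n/, giving /wnifm/.
The consonants /f/, /m/ cannot be parsed into a legal (C)(C)V syllable (no codas are permitted; onsets may contain at most 2 consonants).
Each unlicensed consonant becomes the onset of a new syllable: /f/ → /fo/, /m/ → /mo/.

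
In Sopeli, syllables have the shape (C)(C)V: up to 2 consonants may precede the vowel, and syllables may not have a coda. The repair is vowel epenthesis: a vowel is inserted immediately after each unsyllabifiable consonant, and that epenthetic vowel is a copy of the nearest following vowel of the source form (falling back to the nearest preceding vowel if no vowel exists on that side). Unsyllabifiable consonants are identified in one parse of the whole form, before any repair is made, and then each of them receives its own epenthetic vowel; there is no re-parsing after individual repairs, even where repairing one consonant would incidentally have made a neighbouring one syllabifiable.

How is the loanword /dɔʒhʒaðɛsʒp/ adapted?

dɔʒahʒaðɛsɛʒɛpɛ

Under (C)(C)V, the unsyllabifiable consonants are /ʒ/, /s/, /ʒ/, /p/ (no codas are permitted; onsets may contain at most 2 consonants).
Each unlicensed consonant becomes the onset of a new syllable: /ʒ/ → /ʒa/, /s/ → /sɛ/, /ʒ/ → /ʒɛ/, /p/ → /pɛ/.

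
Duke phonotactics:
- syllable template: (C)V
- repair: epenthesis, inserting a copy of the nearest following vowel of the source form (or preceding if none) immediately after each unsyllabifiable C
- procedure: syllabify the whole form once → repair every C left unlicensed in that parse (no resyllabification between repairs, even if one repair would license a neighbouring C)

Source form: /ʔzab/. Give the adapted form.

ʔazaba

Under (C)V, the unsyllabifiable consonants are /ʔ/, /b/ (no codas are permitted; onsets are limited to one consonant).
Epenthesis after each stranded consonant: /ʔ/ → /ʔa/, /b/ → /ba/.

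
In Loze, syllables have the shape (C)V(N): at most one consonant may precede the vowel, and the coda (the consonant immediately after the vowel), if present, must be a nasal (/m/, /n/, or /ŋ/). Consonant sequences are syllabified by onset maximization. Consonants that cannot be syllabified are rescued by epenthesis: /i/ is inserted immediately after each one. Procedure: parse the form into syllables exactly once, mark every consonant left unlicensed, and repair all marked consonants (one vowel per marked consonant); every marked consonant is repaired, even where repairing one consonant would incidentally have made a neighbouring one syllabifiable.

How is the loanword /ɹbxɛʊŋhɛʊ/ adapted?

ɹibixɛʊŋhɛʊ

Under (C)V(N), the unsyllabifiable consonants are /ɹ/, /b/ (only a nasal (/m/, /n/, or /ŋ/) is licensed in coda position; onsets are limited to one consonant).
Inserting the epenthetic vowel yields /ɹ/ → /ɹi/, /b/ → /bi/.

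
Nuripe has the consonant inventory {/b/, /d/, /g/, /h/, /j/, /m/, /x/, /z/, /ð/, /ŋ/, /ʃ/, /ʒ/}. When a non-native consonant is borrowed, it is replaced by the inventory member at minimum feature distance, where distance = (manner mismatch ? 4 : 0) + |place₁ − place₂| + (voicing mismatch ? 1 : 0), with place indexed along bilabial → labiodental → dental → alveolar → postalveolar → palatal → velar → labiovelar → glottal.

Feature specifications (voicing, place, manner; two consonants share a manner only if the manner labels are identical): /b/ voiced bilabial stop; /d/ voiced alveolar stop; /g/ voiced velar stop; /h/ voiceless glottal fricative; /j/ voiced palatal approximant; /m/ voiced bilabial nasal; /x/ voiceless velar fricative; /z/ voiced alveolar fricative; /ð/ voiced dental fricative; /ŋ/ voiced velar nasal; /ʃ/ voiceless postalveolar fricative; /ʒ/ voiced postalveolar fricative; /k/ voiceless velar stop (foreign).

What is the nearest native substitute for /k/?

g

/g/ is closest: same manner (stop), place distance 0 (velar→velar), voicing differs (+1); total 1. Next closest is /d/ at distance 4.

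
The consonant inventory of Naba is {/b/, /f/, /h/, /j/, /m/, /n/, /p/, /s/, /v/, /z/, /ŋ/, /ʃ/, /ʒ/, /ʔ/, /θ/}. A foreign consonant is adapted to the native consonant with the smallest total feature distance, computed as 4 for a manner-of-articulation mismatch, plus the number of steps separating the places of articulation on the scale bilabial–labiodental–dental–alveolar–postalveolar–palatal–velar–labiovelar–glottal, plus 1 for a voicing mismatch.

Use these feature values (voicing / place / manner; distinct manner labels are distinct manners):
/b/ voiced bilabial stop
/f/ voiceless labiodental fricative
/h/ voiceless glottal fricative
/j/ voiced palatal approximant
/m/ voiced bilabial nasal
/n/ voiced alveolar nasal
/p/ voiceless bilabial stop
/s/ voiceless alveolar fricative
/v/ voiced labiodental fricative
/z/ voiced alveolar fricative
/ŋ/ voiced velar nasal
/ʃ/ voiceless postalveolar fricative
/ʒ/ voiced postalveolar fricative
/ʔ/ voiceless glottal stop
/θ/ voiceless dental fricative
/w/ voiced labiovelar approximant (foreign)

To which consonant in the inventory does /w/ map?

j

/j/ is closest: same manner (approximant), place distance 2 (labiovelar→palatal), same voicing; total 2. Next closest is /ŋ/ at distance 5.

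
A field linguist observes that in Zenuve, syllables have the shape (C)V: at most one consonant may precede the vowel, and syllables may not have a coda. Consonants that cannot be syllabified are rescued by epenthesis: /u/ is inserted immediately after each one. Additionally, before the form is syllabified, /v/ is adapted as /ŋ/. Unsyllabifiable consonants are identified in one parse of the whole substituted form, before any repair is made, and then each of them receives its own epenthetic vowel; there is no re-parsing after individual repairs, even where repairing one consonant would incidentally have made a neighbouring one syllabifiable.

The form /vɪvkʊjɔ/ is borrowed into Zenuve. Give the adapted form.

Substitution: /v/ → /ŋ/, giving /ŋɪŋkʊjɔ/.
The consonants /ŋ/ cannot be parsed into a legal (C)V syllable (no codas are permitted; onsets are limited to one consonant).
Epenthesis after each stranded consonant: /ŋ/ → /ŋu/.

ŋɪŋukʊjɔ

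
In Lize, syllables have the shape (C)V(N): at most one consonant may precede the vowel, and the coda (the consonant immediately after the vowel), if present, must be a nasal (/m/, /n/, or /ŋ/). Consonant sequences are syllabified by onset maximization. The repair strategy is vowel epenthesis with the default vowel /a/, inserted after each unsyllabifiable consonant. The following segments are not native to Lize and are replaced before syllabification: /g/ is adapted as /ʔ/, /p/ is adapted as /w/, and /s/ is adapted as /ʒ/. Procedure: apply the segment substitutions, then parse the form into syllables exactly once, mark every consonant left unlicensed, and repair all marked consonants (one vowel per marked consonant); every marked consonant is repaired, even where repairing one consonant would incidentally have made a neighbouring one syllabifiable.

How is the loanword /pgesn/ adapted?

waʔeʒana

Substitution: /p/ → /w/, /g/ → /ʔ/, /s/ → /ʒ/, giving /wʔeʒn/.
The consonants /w/, /ʒ/, /n/ cannot be parsed into a legal (C)V(N) syllable (only a nasal (/m/, /n/, or /ŋ/) is licensed in coda position; onsets are limited to one consonant).
Epenthesis after each stranded consonant: /w/ → /wa/, /ʒ/ → /ʒa/, /n/ → /na/.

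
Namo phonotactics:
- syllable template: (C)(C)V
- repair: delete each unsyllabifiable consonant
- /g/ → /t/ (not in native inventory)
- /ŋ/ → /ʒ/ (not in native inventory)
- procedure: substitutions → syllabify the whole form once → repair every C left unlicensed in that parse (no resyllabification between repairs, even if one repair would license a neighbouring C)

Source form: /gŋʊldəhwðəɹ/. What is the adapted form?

Substitution: /g/ → /t/, /ŋ/ → /ʒ/, giving /tʒʊldəhwðəɹ/.
Syllabifying with onset maximization leaves /h/, /ɹ/ stranded (no codas are permitted; onsets may contain at most 2 consonants).
Deletion applies to /h/, /ɹ/.

tʒʊldəwðə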